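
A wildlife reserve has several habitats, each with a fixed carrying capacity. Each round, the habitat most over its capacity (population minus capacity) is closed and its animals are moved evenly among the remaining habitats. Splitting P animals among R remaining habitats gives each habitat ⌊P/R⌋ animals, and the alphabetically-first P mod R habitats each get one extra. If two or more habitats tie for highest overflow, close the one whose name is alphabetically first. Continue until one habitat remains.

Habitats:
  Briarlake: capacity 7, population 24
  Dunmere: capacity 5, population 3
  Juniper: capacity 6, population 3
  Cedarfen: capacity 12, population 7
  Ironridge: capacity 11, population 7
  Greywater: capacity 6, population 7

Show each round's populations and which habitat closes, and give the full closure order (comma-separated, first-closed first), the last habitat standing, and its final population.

Round 1: Briarlake=24 Cedarfen=7 Dunmere=3 Greywater=7 Ironridge=7 Juniper=3 → close Briarlake (overflow 17)
  24÷5 = 4 each, +1 to first 4
Round 2: Cedarfen=12 Dunmere=8 Greywater=12 Ironridge=12 Juniper=7 → close Greywater (overflow 6)
  12÷4 = 3 each, +1 to first 0
Round 3: Cedarfen=15 Dunmere=11 Ironridge=15 Juniper=10 → close Dunmere (overflow 6)
  11÷3 = 3 each, +1 to first 2
Round 4: Cedarfen=19 Ironridge=19 Juniper=13 → close Ironridge (overflow 8)
  19÷2 = 9 each, +1 to first 1
Round 5: Cedarfen=29 Juniper=22 → close Cedarfen (overflow 17)
  29÷1 = 29 each, +1 to first 0

Closure order: Briarlake, Greywater, Dunmere, Ironridge, Cedarfen
Last habitat: Juniper with 51 animals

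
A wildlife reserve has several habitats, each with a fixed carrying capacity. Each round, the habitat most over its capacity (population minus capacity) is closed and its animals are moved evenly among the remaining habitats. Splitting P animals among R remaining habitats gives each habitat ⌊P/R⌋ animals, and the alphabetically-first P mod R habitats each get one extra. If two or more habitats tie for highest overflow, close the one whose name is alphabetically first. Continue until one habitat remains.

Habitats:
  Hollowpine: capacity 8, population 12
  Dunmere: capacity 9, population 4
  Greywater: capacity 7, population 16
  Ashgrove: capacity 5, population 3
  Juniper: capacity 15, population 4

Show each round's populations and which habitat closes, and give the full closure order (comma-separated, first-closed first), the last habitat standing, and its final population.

Round 1: Ashgrove=3 Dunmere=4 Greywater=16 Hollowpine=12 Juniper=4 → close Greywater (overflow 9)
  16÷4 = 4 each, +1 to first 0
Round 2: Ashgrove=7 Dunmere=8 Hollowpine=16 Juniper=8 → close Hollowpine (overflow 8)
  16÷3 = 5 each, +1 to first 1
Round 3: Ashgrove=13 Dunmere=13 Juniper=13 → close Ashgrove (overflow 8)
  13÷2 = 6 each, +1 to first 1
Round 4: Dunmere=20 Juniper=19 → close Dunmere (overflow 11)
  20÷1 = 20 each, +1 to first 0

Closure order: Greywater, Hollowpine, Ashgrove, Dunmere
Last habitat: Juniper with 39 animals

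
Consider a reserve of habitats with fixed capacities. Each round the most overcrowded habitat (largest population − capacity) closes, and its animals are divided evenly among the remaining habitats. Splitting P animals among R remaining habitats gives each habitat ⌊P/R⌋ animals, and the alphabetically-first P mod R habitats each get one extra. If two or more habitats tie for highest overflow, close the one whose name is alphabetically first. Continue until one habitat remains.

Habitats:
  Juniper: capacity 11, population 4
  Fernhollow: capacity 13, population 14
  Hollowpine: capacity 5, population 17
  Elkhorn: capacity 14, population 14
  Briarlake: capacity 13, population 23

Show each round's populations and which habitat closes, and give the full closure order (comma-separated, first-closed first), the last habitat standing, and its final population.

Closure order: Hollowpine, Briarlake, Elkhorn, Fernhollow
Last habitat: Juniper with 72 animals

Round 1: Briarlake=23 Elkhorn=14 Fernhollow=14 Hollowpine=17 Juniper=4 → close Hollowpine (overflow 12)
  17÷4 = 4 each, +1 to first 1
Round 2: Briarlake=28 Elkhorn=18 Fernhollow=18 Juniper=8 → close Briarlake (overflow 15)
  28÷3 = 9 each, +1 to first 1
Round 3: Elkhorn=28 Fernhollow=27 Juniper=17 → close Elkhorn (overflow 14)
  28÷2 = 14 each, +1 to first 0
Round 4: Fernhollow=41 Juniper=31 → close Fernhollow (overflow 28)
  41÷1 = 41 each, +1 to first 0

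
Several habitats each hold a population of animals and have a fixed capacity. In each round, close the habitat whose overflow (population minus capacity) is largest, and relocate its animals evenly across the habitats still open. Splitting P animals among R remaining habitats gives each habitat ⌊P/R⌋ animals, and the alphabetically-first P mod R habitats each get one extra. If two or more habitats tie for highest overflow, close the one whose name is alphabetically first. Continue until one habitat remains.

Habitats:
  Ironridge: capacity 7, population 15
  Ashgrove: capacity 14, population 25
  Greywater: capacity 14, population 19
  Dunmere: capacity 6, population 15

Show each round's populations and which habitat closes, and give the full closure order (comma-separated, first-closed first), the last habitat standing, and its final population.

Closure order: Ashgrove, Dunmere, Ironridge
Last habitat: Greywater with 74 animals

Round 1: Ashgrove=25 Dunmere=15 Greywater=19 Ironridge=15 → close Ashgrove (overflow 11)
  25÷3 = 8 each, +1 to first 1
Round 2: Dunmere=24 Greywater=27 Ironridge=23 → close Dunmere (overflow 18)
  24÷2 = 12 each, +1 to first 0
Round 3: Greywater=39 Ironridge=35 → close Ironridge (overflow 28)
  35÷1 = 35 each, +1 to first 0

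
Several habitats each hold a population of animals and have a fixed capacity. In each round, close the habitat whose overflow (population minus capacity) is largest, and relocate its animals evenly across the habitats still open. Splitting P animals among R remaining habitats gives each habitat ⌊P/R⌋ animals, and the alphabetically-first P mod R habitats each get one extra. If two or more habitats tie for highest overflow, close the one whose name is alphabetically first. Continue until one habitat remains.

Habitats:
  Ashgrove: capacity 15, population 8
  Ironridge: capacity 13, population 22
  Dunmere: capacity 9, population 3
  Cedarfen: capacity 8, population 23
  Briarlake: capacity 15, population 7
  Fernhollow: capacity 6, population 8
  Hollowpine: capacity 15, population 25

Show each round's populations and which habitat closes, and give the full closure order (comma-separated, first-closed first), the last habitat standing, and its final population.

Closure order: Cedarfen, Hollowpine, Ironridge, Fernhollow, Ashgrove, Briarlake
Last habitat: Dunmere with 96 animals

Round 1: Ashgrove=8 Briarlake=7 Cedarfen=23 Dunmere=3 Fernhollow=8 Hollowpine=25 Ironridge=22 → close Cedarfen (overflow 15)
  23÷6 = 3 each, +1 to first 5
Round 2: Ashgrove=12 Briarlake=11 Dunmere=7 Fernhollow=12 Hollowpine=29 Ironridge=25 → close Hollowpine (overflow 14)
  29÷5 = 5 each, +1 to first 4
Round 3: Ashgrove=18 Briarlake=17 Dunmere=13 Fernhollow=18 Ironridge=30 → close Ironridge (overflow 17)
  30÷4 = 7 each, +1 to first 2
Round 4: Ashgrove=26 Briarlake=25 Dunmere=20 Fernhollow=25 → close Fernhollow (overflow 19)
  25÷3 = 8 each, +1 to first 1
Round 5: Ashgrove=35 Briarlake=33 Dunmere=28 → close Ashgrove (overflow 20)
  35÷2 = 17 each, +1 to first 1
Round 6: Briarlake=51 Dunmere=45 → close Briarlake (overflow 36)
  51÷1 = 51 each, +1 to first 0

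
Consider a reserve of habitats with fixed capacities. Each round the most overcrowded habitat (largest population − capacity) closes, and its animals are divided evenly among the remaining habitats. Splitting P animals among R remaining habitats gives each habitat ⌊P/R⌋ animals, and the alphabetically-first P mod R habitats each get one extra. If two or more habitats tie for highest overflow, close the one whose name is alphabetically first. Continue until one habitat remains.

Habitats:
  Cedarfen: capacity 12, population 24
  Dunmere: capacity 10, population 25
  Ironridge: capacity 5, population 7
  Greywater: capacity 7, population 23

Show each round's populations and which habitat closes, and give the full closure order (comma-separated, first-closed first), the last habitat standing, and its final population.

Closure order: Greywater, Dunmere, Cedarfen
Last habitat: Ironridge with 79 animals

Round 1: Cedarfen=24 Dunmere=25 Greywater=23 Ironridge=7 → close Greywater (overflow 16)
  23÷3 = 7 each, +1 to first 2
Round 2: Cedarfen=32 Dunmere=33 Ironridge=14 → close Dunmere (overflow 23)
  33÷2 = 16 each, +1 to first 1
Round 3: Cedarfen=49 Ironridge=30 → close Cedarfen (overflow 37)
  49÷1 = 49 each, +1 to first 0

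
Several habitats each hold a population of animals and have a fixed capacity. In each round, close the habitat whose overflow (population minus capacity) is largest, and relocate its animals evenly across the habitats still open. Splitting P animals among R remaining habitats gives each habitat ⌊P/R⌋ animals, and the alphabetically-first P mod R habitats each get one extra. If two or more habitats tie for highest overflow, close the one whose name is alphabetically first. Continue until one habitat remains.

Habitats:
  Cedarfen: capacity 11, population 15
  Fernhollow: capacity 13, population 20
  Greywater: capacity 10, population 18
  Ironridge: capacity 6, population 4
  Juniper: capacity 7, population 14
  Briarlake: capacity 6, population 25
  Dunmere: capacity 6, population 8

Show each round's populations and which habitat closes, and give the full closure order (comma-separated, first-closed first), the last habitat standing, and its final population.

Round 1: Briarlake=25 Cedarfen=15 Dunmere=8 Fernhollow=20 Greywater=18 Ironridge=4 Juniper=14 → close Briarlake (overflow 19)
  25÷6 = 4 each, +1 to first 1
Round 2: Cedarfen=20 Dunmere=12 Fernhollow=24 Greywater=22 Ironridge=8 Juniper=18 → close Greywater (overflow 12)
  22÷5 = 4 each, +1 to first 2
Round 3: Cedarfen=25 Dunmere=17 Fernhollow=28 Ironridge=12 Juniper=22 → close Fernhollow (overflow 15)
  28÷4 = 7 each, +1 to first 0
Round 4: Cedarfen=32 Dunmere=24 Ironridge=19 Juniper=29 → close Juniper (overflow 22)
  29÷3 = 9 each, +1 to first 2
Round 5: Cedarfen=42 Dunmere=34 Ironridge=28 → close Cedarfen (overflow 31)
  42÷2 = 21 each, +1 to first 0
Round 6: Dunmere=55 Ironridge=49 → close Dunmere (overflow 49)
  55÷1 = 55 each, +1 to first 0

Closure order: Briarlake, Greywater, Fernhollow, Juniper, Cedarfen, Dunmere
Last habitat: Ironridge with 104 animals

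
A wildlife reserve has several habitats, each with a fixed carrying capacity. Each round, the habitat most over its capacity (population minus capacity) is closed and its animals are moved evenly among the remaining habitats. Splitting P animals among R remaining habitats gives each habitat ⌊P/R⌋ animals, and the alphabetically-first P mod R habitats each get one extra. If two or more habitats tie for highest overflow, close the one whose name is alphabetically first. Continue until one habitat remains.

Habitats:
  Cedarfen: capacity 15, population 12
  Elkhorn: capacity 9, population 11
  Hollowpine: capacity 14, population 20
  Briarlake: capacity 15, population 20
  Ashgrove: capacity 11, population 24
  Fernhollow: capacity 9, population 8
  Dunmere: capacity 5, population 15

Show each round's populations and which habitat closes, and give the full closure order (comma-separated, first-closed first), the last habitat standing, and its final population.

Round 1: Ashgrove=24 Briarlake=20 Cedarfen=12 Dunmere=15 Elkhorn=11 Fernhollow=8 Hollowpine=20 → close Ashgrove (overflow 13)
  24÷6 = 4 each, +1 to first 0
Round 2: Briarlake=24 Cedarfen=16 Dunmere=19 Elkhorn=15 Fernhollow=12 Hollowpine=24 → close Dunmere (overflow 14)
  19÷5 = 3 each, +1 to first 4
Round 3: Briarlake=28 Cedarfen=20 Elkhorn=19 Fernhollow=16 Hollowpine=27 → close Briarlake (overflow 13)
  28÷4 = 7 each, +1 to first 0
Round 4: Cedarfen=27 Elkhorn=26 Fernhollow=23 Hollowpine=34 → close Hollowpine (overflow 20)
  34÷3 = 11 each, +1 to first 1
Round 5: Cedarfen=39 Elkhorn=37 Fernhollow=34 → close Elkhorn (overflow 28)
  37÷2 = 18 each, +1 to first 1
Round 6: Cedarfen=58 Fernhollow=52 → close Cedarfen (overflow 43)
  58÷1 = 58 each, +1 to first 0

Closure order: Ashgrove, Dunmere, Briarlake, Hollowpine, Elkhorn, Cedarfen
Last habitat: Fernhollow with 110 animals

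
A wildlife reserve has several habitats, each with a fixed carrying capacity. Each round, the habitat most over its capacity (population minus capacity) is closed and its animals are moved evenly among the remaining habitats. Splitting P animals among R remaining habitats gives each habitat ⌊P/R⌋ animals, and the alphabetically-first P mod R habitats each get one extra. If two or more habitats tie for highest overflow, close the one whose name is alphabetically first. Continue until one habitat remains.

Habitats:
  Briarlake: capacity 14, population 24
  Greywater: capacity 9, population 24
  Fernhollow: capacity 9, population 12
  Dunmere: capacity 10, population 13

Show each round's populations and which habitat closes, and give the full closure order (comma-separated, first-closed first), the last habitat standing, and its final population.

Closure order: Greywater, Briarlake, Dunmere
Last habitat: Fernhollow with 73 animals

Round 1: Briarlake=24 Dunmere=13 Fernhollow=12 Greywater=24 → close Greywater (overflow 15)
  24÷3 = 8 each, +1 to first 0
Round 2: Briarlake=32 Dunmere=21 Fernhollow=20 → close Briarlake (overflow 18)
  32÷2 = 16 each, +1 to first 0
Round 3: Dunmere=37 Fernhollow=36 → close Dunmere (overflow 27)
  37÷1 = 37 each, +1 to first 0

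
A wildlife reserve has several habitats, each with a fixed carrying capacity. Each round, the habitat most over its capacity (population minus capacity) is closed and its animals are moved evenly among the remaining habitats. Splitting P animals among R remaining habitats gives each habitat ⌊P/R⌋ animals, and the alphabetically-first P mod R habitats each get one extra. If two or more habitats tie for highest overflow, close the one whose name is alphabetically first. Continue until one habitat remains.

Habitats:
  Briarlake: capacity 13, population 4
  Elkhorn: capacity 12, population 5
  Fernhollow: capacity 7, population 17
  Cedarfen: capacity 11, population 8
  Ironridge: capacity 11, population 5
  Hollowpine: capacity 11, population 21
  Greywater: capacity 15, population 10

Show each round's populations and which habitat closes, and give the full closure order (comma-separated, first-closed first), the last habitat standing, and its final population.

Round 1: Briarlake=4 Cedarfen=8 Elkhorn=5 Fernhollow=17 Greywater=10 Hollowpine=21 Ironridge=5 → close Fernhollow (overflow 10)
  17÷6 = 2 each, +1 to first 5
Round 2: Briarlake=7 Cedarfen=11 Elkhorn=8 Greywater=13 Hollowpine=24 Ironridge=7 → close Hollowpine (overflow 13)
  24÷5 = 4 each, +1 to first 4
Round 3: Briarlake=12 Cedarfen=16 Elkhorn=13 Greywater=18 Ironridge=11 → close Cedarfen (overflow 5)
  16÷4 = 4 each, +1 to first 0
Round 4: Briarlake=16 Elkhorn=17 Greywater=22 Ironridge=15 → close Greywater (overflow 7)
  22÷3 = 7 each, +1 to first 1
Round 5: Briarlake=24 Elkhorn=24 Ironridge=22 → close Elkhorn (overflow 12)
  24÷2 = 12 each, +1 to first 0
Round 6: Briarlake=36 Ironridge=34 → close Briarlake (overflow 23)
  36÷1 = 36 each, +1 to first 0

Closure order: Fernhollow, Hollowpine, Cedarfen, Greywater, Elkhorn, Briarlake
Last habitat: Ironridge with 70 animals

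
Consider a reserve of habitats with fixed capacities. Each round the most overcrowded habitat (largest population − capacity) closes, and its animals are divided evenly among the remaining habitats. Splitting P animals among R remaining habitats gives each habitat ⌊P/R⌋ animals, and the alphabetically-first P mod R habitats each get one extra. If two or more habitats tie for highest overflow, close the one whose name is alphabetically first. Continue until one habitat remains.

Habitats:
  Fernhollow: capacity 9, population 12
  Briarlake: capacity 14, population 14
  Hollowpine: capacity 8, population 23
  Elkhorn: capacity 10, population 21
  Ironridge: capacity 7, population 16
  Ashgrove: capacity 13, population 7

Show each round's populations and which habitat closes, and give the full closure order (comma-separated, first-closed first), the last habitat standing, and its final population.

Round 1: Ashgrove=7 Briarlake=14 Elkhorn=21 Fernhollow=12 Hollowpine=23 Ironridge=16 → close Hollowpine (overflow 15)
  23÷5 = 4 each, +1 to first 3
Round 2: Ashgrove=12 Briarlake=19 Elkhorn=26 Fernhollow=16 Ironridge=20 → close Elkhorn (overflow 16)
  26÷4 = 6 each, +1 to first 2
Round 3: Ashgrove=19 Briarlake=26 Fernhollow=22 Ironridge=26 → close Ironridge (overflow 19)
  26÷3 = 8 each, +1 to first 2
Round 4: Ashgrove=28 Briarlake=35 Fernhollow=30 → close Briarlake (overflow 21)
  35÷2 = 17 each, +1 to first 1
Round 5: Ashgrove=46 Fernhollow=47 → close Fernhollow (overflow 38)
  47÷1 = 47 each, +1 to first 0

Closure order: Hollowpine, Elkhorn, Ironridge, Briarlake, Fernhollow
Last habitat: Ashgrove with 93 animals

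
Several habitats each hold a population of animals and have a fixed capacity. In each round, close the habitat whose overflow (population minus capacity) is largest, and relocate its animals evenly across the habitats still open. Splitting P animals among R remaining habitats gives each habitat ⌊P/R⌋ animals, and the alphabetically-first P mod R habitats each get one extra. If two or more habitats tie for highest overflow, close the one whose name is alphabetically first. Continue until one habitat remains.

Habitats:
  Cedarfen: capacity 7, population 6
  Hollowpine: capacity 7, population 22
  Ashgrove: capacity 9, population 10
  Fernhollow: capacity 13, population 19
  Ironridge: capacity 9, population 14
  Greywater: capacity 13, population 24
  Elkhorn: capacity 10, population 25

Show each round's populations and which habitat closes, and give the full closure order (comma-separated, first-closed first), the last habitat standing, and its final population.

Closure order: Elkhorn, Hollowpine, Greywater, Fernhollow, Ironridge, Ashgrove
Last habitat: Cedarfen with 120 animals

Round 1: Ashgrove=10 Cedarfen=6 Elkhorn=25 Fernhollow=19 Greywater=24 Hollowpine=22 Ironridge=14 → close Elkhorn (overflow 15)
  25÷6 = 4 each, +1 to first 1
Round 2: Ashgrove=15 Cedarfen=10 Fernhollow=23 Greywater=28 Hollowpine=26 Ironridge=18 → close Hollowpine (overflow 19)
  26÷5 = 5 each, +1 to first 1
Round 3: Ashgrove=21 Cedarfen=15 Fernhollow=28 Greywater=33 Ironridge=23 → close Greywater (overflow 20)
  33÷4 = 8 each, +1 to first 1
Round 4: Ashgrove=30 Cedarfen=23 Fernhollow=36 Ironridge=31 → close Fernhollow (overflow 23)
  36÷3 = 12 each, +1 to first 0
Round 5: Ashgrove=42 Cedarfen=35 Ironridge=43 → close Ironridge (overflow 34)
  43÷2 = 21 each, +1 to first 1
Round 6: Ashgrove=64 Cedarfen=56 → close Ashgrove (overflow 55)
  64÷1 = 64 each, +1 to first 0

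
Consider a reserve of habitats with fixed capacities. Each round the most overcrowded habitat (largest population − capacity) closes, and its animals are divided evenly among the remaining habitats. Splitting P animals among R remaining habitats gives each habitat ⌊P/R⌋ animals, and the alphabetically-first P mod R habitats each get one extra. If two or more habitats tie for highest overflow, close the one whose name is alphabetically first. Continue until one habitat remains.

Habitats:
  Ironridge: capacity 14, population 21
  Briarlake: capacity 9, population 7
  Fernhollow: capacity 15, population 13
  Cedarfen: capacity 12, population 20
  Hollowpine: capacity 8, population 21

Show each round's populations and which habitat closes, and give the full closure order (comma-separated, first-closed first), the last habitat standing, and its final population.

Round 1: Briarlake=7 Cedarfen=20 Fernhollow=13 Hollowpine=21 Ironridge=21 → close Hollowpine (overflow 13)
  21÷4 = 5 each, +1 to first 1
Round 2: Briarlake=13 Cedarfen=25 Fernhollow=18 Ironridge=26 → close Cedarfen (overflow 13)
  25÷3 = 8 each, +1 to first 1
Round 3: Briarlake=22 Fernhollow=26 Ironridge=34 → close Ironridge (overflow 20)
  34÷2 = 17 each, +1 to first 0
Round 4: Briarlake=39 Fernhollow=43 → close Briarlake (overflow 30)
  39÷1 = 39 each, +1 to first 0

Closure order: Hollowpine, Cedarfen, Ironridge, Briarlake
Last habitat: Fernhollow with 82 animals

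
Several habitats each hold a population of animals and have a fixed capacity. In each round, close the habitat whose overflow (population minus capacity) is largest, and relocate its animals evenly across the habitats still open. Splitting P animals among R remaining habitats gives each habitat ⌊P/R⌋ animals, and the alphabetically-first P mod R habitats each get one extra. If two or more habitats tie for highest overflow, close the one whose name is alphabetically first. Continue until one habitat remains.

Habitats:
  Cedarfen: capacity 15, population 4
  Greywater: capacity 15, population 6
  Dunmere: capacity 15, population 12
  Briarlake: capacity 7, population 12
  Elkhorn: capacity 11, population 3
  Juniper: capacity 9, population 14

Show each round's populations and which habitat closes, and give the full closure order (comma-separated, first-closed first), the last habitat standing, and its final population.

Closure order: Briarlake, Juniper, Dunmere, Elkhorn, Cedarfen
Last habitat: Greywater with 51 animals

Round 1: Briarlake=12 Cedarfen=4 Dunmere=12 Elkhorn=3 Greywater=6 Juniper=14 → close Briarlake (overflow 5)
  12÷5 = 2 each, +1 to first 2
Round 2: Cedarfen=7 Dunmere=15 Elkhorn=5 Greywater=8 Juniper=16 → close Juniper (overflow 7)
  16÷4 = 4 each, +1 to first 0
Round 3: Cedarfen=11 Dunmere=19 Elkhorn=9 Greywater=12 → close Dunmere (overflow 4)
  19÷3 = 6 each, +1 to first 1
Round 4: Cedarfen=18 Elkhorn=15 Greywater=18 → close Elkhorn (overflow 4)
  15÷2 = 7 each, +1 to first 1
Round 5: Cedarfen=26 Greywater=25 → close Cedarfen (overflow 11)
  26÷1 = 26 each, +1 to first 0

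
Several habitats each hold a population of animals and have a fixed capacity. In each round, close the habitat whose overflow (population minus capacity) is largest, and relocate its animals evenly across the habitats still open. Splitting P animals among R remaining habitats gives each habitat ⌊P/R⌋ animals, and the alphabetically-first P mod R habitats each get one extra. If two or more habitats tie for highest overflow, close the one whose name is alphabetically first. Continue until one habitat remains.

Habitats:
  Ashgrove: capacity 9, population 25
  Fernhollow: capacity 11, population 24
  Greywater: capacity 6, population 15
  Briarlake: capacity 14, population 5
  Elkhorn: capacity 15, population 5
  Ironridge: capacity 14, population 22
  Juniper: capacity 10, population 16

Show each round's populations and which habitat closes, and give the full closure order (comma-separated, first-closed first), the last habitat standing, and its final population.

Round 1: Ashgrove=25 Briarlake=5 Elkhorn=5 Fernhollow=24 Greywater=15 Ironridge=22 Juniper=16 → close Ashgrove (overflow 16)
  25÷6 = 4 each, +1 to first 1
Round 2: Briarlake=10 Elkhorn=9 Fernhollow=28 Greywater=19 Ironridge=26 Juniper=20 → close Fernhollow (overflow 17)
  28÷5 = 5 each, +1 to first 3
Round 3: Briarlake=16 Elkhorn=15 Greywater=25 Ironridge=31 Juniper=25 → close Greywater (overflow 19)
  25÷4 = 6 each, +1 to first 1
Round 4: Briarlake=23 Elkhorn=21 Ironridge=37 Juniper=31 → close Ironridge (overflow 23)
  37÷3 = 12 each, +1 to first 1
Round 5: Briarlake=36 Elkhorn=33 Juniper=43 → close Juniper (overflow 33)
  43÷2 = 21 each, +1 to first 1
Round 6: Briarlake=58 Elkhorn=54 → close Briarlake (overflow 44)
  58÷1 = 58 each, +1 to first 0

Closure order: Ashgrove, Fernhollow, Greywater, Ironridge, Juniper, Briarlake
Last habitat: Elkhorn with 112 animals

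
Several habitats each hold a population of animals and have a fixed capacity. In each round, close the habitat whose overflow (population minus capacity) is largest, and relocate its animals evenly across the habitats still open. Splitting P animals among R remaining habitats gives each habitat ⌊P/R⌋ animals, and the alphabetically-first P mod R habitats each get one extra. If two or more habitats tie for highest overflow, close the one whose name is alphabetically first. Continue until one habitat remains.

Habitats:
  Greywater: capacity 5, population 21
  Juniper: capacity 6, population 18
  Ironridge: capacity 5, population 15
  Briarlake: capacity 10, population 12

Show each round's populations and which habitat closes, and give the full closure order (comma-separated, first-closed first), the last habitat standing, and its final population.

Closure order: Greywater, Juniper, Ironridge
Last habitat: Briarlake with 66 animals

Round 1: Briarlake=12 Greywater=21 Ironridge=15 Juniper=18 → close Greywater (overflow 16)
  21÷3 = 7 each, +1 to first 0
Round 2: Briarlake=19 Ironridge=22 Juniper=25 → close Juniper (overflow 19)
  25÷2 = 12 each, +1 to first 1
Round 3: Briarlake=32 Ironridge=34 → close Ironridge (overflow 29)
  34÷1 = 34 each, +1 to first 0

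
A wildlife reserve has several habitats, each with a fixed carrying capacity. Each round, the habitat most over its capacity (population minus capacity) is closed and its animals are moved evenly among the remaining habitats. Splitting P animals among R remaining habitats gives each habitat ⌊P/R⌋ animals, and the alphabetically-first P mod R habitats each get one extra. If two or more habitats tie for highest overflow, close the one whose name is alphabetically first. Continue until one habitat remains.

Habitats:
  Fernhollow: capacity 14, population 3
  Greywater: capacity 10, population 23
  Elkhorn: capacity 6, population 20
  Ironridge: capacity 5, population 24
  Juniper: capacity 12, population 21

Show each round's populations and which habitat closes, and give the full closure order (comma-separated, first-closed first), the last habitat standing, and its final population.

Closure order: Ironridge, Elkhorn, Greywater, Juniper
Last habitat: Fernhollow with 91 animals

Round 1: Elkhorn=20 Fernhollow=3 Greywater=23 Ironridge=24 Juniper=21 → close Ironridge (overflow 19)
  24÷4 = 6 each, +1 to first 0
Round 2: Elkhorn=26 Fernhollow=9 Greywater=29 Juniper=27 → close Elkhorn (overflow 20)
  26÷3 = 8 each, +1 to first 2
Round 3: Fernhollow=18 Greywater=38 Juniper=35 → close Greywater (overflow 28)
  38÷2 = 19 each, +1 to first 0
Round 4: Fernhollow=37 Juniper=54 → close Juniper (overflow 42)
  54÷1 = 54 each, +1 to first 0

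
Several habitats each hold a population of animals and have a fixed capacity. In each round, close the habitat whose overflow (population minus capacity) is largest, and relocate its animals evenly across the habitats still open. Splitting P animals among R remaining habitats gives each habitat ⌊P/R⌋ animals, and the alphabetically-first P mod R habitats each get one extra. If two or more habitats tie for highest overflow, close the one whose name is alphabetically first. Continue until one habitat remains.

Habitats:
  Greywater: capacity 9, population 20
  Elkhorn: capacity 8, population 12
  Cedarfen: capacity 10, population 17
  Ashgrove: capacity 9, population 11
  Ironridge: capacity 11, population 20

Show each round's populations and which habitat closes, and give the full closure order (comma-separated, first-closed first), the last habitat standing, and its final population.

Closure order: Greywater, Ironridge, Cedarfen, Elkhorn
Last habitat: Ashgrove with 80 animals

Round 1: Ashgrove=11 Cedarfen=17 Elkhorn=12 Greywater=20 Ironridge=20 → close Greywater (overflow 11)
  20÷4 = 5 each, +1 to first 0
Round 2: Ashgrove=16 Cedarfen=22 Elkhorn=17 Ironridge=25 → close Ironridge (overflow 14)
  25÷3 = 8 each, +1 to first 1
Round 3: Ashgrove=25 Cedarfen=30 Elkhorn=25 → close Cedarfen (overflow 20)
  30÷2 = 15 each, +1 to first 0
Round 4: Ashgrove=40 Elkhorn=40 → close Elkhorn (overflow 32)
  40÷1 = 40 each, +1 to first 0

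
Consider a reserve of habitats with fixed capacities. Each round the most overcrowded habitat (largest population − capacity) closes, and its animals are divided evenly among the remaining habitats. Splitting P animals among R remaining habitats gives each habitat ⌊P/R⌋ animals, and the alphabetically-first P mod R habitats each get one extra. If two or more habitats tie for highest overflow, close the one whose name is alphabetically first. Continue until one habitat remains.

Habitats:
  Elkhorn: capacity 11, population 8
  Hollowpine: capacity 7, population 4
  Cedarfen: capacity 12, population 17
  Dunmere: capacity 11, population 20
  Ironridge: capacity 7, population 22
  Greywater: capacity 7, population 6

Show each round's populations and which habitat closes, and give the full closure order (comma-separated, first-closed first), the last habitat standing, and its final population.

Closure order: Ironridge, Dunmere, Cedarfen, Greywater, Elkhorn
Last habitat: Hollowpine with 77 animals

Round 1: Cedarfen=17 Dunmere=20 Elkhorn=8 Greywater=6 Hollowpine=4 Ironridge=22 → close Ironridge (overflow 15)
  22÷5 = 4 each, +1 to first 2
Round 2: Cedarfen=22 Dunmere=25 Elkhorn=12 Greywater=10 Hollowpine=8 → close Dunmere (overflow 14)
  25÷4 = 6 each, +1 to first 1
Round 3: Cedarfen=29 Elkhorn=18 Greywater=16 Hollowpine=14 → close Cedarfen (overflow 17)
  29÷3 = 9 each, +1 to first 2
Round 4: Elkhorn=28 Greywater=26 Hollowpine=23 → close Greywater (overflow 19)
  26÷2 = 13 each, +1 to first 0
Round 5: Elkhorn=41 Hollowpine=36 → close Elkhorn (overflow 30)
  41÷1 = 41 each, +1 to first 0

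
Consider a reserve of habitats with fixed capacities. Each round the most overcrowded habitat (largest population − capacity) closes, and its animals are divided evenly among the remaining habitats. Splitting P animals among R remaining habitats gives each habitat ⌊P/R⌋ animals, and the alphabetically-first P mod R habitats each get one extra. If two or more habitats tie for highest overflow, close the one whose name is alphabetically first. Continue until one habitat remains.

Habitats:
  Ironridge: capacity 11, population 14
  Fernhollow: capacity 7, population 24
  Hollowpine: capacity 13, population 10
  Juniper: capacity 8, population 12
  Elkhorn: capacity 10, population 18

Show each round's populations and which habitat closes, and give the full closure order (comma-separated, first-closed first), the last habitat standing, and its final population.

Round 1: Elkhorn=18 Fernhollow=24 Hollowpine=10 Ironridge=14 Juniper=12 → close Fernhollow (overflow 17)
  24÷4 = 6 each, +1 to first 0
Round 2: Elkhorn=24 Hollowpine=16 Ironridge=20 Juniper=18 → close Elkhorn (overflow 14)
  24÷3 = 8 each, +1 to first 0
Round 3: Hollowpine=24 Ironridge=28 Juniper=26 → close Juniper (overflow 18)
  26÷2 = 13 each, +1 to first 0
Round 4: Hollowpine=37 Ironridge=41 → close Ironridge (overflow 30)
  41÷1 = 41 each, +1 to first 0

Closure order: Fernhollow, Elkhorn, Juniper, Ironridge
Last habitat: Hollowpine with 78 animals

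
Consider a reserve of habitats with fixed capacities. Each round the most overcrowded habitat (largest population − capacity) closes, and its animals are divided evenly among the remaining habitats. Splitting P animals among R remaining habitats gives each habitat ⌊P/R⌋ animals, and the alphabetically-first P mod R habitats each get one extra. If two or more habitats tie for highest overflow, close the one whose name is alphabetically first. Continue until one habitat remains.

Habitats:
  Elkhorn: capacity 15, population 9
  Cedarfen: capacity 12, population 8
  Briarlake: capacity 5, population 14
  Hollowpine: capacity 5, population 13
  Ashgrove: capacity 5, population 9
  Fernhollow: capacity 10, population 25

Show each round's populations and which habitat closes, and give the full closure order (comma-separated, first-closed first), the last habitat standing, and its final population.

Round 1: Ashgrove=9 Briarlake=14 Cedarfen=8 Elkhorn=9 Fernhollow=25 Hollowpine=13 → close Fernhollow (overflow 15)
  25÷5 = 5 each, +1 to first 0
Round 2: Ashgrove=14 Briarlake=19 Cedarfen=13 Elkhorn=14 Hollowpine=18 → close Briarlake (overflow 14)
  19÷4 = 4 each, +1 to first 3
Round 3: Ashgrove=19 Cedarfen=18 Elkhorn=19 Hollowpine=22 → close Hollowpine (overflow 17)
  22÷3 = 7 each, +1 to first 1
Round 4: Ashgrove=27 Cedarfen=25 Elkhorn=26 → close Ashgrove (overflow 22)
  27÷2 = 13 each, +1 to first 1
Round 5: Cedarfen=39 Elkhorn=39 → close Cedarfen (overflow 27)
  39÷1 = 39 each, +1 to first 0

Closure order: Fernhollow, Briarlake, Hollowpine, Ashgrove, Cedarfen
Last habitat: Elkhorn with 78 animals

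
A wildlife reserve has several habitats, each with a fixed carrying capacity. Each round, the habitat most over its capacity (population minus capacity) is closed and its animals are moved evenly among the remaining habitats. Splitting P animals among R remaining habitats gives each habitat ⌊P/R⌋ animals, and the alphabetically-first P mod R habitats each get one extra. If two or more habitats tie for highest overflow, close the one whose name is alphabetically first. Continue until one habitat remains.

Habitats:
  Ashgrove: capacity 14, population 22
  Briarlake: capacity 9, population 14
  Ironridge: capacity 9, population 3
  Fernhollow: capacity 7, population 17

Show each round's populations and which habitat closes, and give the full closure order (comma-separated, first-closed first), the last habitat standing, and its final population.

Closure order: Fernhollow, Ashgrove, Briarlake
Last habitat: Ironridge with 56 animals

Round 1: Ashgrove=22 Briarlake=14 Fernhollow=17 Ironridge=3 → close Fernhollow (overflow 10)
  17÷3 = 5 each, +1 to first 2
Round 2: Ashgrove=28 Briarlake=20 Ironridge=8 → close Ashgrove (overflow 14)
  28÷2 = 14 each, +1 to first 0
Round 3: Briarlake=34 Ironridge=22 → close Briarlake (overflow 25)
  34÷1 = 34 each, +1 to first 0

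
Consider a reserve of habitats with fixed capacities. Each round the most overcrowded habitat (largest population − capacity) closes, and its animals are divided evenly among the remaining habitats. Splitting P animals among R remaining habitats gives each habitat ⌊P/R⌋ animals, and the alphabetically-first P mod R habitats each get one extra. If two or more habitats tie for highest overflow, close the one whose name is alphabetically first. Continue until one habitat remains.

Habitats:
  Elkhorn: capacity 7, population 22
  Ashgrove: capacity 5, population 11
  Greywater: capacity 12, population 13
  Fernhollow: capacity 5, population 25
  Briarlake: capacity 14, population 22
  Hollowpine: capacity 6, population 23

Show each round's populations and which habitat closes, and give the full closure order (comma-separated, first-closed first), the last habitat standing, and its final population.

Round 1: Ashgrove=11 Briarlake=22 Elkhorn=22 Fernhollow=25 Greywater=13 Hollowpine=23 → close Fernhollow (overflow 20)
  25÷5 = 5 each, +1 to first 0
Round 2: Ashgrove=16 Briarlake=27 Elkhorn=27 Greywater=18 Hollowpine=28 → close Hollowpine (overflow 22)
  28÷4 = 7 each, +1 to first 0
Round 3: Ashgrove=23 Briarlake=34 Elkhorn=34 Greywater=25 → close Elkhorn (overflow 27)
  34÷3 = 11 each, +1 to first 1
Round 4: Ashgrove=35 Briarlake=45 Greywater=36 → close Briarlake (overflow 31)
  45÷2 = 22 each, +1 to first 1
Round 5: Ashgrove=58 Greywater=58 → close Ashgrove (overflow 53)
  58÷1 = 58 each, +1 to first 0

Closure order: Fernhollow, Hollowpine, Elkhorn, Briarlake, Ashgrove
Last habitat: Greywater with 116 animals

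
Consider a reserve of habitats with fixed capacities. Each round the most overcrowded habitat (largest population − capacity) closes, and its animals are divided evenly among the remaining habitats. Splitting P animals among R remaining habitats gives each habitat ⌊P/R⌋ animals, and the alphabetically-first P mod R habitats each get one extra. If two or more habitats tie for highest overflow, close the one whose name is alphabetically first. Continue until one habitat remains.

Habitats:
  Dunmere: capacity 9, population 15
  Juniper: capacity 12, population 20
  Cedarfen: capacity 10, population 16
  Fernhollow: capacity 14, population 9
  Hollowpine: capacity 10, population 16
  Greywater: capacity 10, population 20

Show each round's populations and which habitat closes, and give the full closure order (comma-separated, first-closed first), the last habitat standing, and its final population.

Closure order: Greywater, Juniper, Cedarfen, Dunmere, Hollowpine
Last habitat: Fernhollow with 96 animals

Round 1: Cedarfen=16 Dunmere=15 Fernhollow=9 Greywater=20 Hollowpine=16 Juniper=20 → close Greywater (overflow 10)
  20÷5 = 4 each, +1 to first 0
Round 2: Cedarfen=20 Dunmere=19 Fernhollow=13 Hollowpine=20 Juniper=24 → close Juniper (overflow 12)
  24÷4 = 6 each, +1 to first 0
Round 3: Cedarfen=26 Dunmere=25 Fernhollow=19 Hollowpine=26 → close Cedarfen (overflow 16)
  26÷3 = 8 each, +1 to first 2
Round 4: Dunmere=34 Fernhollow=28 Hollowpine=34 → close Dunmere (overflow 25)
  34÷2 = 17 each, +1 to first 0
Round 5: Fernhollow=45 Hollowpine=51 → close Hollowpine (overflow 41)
  51÷1 = 51 each, +1 to first 0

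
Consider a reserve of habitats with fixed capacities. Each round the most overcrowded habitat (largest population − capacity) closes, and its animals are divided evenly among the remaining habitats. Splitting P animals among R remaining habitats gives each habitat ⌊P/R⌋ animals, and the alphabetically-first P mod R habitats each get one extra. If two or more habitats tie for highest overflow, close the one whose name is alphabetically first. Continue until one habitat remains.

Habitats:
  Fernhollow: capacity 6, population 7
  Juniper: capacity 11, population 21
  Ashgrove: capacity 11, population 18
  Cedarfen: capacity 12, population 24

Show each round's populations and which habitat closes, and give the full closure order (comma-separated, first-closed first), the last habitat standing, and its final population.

Closure order: Cedarfen, Juniper, Ashgrove
Last habitat: Fernhollow with 70 animals

Round 1: Ashgrove=18 Cedarfen=24 Fernhollow=7 Juniper=21 → close Cedarfen (overflow 12)
  24÷3 = 8 each, +1 to first 0
Round 2: Ashgrove=26 Fernhollow=15 Juniper=29 → close Juniper (overflow 18)
  29÷2 = 14 each, +1 to first 1
Round 3: Ashgrove=41 Fernhollow=29 → close Ashgrove (overflow 30)
  41÷1 = 41 each, +1 to first 0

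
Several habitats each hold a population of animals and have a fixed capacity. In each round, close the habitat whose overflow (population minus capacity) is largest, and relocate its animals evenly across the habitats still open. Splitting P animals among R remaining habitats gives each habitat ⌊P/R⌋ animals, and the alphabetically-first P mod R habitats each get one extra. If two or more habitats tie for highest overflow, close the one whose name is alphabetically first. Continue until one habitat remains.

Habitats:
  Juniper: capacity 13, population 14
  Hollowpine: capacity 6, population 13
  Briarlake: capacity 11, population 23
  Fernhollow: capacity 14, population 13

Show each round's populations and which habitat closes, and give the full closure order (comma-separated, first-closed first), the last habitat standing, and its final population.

Closure order: Briarlake, Hollowpine, Fernhollow
Last habitat: Juniper with 63 animals

Round 1: Briarlake=23 Fernhollow=13 Hollowpine=13 Juniper=14 → close Briarlake (overflow 12)
  23÷3 = 7 each, +1 to first 2
Round 2: Fernhollow=21 Hollowpine=21 Juniper=21 → close Hollowpine (overflow 15)
  21÷2 = 10 each, +1 to first 1
Round 3: Fernhollow=32 Juniper=31 → close Fernhollow (overflow 18)
  32÷1 = 32 each, +1 to first 0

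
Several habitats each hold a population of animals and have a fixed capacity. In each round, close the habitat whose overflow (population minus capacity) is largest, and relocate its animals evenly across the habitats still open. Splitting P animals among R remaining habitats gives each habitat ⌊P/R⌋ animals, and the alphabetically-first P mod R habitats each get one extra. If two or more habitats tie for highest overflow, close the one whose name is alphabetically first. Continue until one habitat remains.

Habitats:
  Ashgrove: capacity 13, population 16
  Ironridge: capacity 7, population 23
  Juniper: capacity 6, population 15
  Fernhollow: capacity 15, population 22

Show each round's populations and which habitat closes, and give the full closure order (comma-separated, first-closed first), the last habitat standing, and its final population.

Round 1: Ashgrove=16 Fernhollow=22 Ironridge=23 Juniper=15 → close Ironridge (overflow 16)
  23÷3 = 7 each, +1 to first 2
Round 2: Ashgrove=24 Fernhollow=30 Juniper=22 → close Juniper (overflow 16)
  22÷2 = 11 each, +1 to first 0
Round 3: Ashgrove=35 Fernhollow=41 → close Fernhollow (overflow 26)
  41÷1 = 41 each, +1 to first 0

Closure order: Ironridge, Juniper, Fernhollow
Last habitat: Ashgrove with 76 animals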